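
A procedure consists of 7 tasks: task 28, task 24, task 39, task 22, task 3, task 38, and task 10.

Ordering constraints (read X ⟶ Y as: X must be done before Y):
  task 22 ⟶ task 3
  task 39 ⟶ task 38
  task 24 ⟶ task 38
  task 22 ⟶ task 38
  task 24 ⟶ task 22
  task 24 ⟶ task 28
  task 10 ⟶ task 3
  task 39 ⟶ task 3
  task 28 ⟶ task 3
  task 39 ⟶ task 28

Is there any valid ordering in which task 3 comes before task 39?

There is a dependency chain task 39 → task 3, so task 3 always comes after task 39.
Hence task 3 can never be scheduled before task 39.

No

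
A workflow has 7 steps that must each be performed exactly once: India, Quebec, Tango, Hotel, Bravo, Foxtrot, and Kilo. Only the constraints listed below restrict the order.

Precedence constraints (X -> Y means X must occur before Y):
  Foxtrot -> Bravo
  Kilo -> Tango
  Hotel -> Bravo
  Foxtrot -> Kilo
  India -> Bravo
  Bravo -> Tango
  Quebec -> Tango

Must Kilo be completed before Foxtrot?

The constraints actually force Foxtrot before Kilo (via Foxtrot → Kilo), not the other way around.
So Kilo never precedes Foxtrot.

No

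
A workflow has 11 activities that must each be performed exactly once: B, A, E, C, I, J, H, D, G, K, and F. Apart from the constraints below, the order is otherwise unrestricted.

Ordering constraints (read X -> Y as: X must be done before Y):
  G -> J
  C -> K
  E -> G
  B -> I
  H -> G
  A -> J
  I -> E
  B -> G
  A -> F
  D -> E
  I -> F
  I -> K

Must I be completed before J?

Chaining the stated constraints: I → E → G → J.
Hence I necessarily comes before J.

Yes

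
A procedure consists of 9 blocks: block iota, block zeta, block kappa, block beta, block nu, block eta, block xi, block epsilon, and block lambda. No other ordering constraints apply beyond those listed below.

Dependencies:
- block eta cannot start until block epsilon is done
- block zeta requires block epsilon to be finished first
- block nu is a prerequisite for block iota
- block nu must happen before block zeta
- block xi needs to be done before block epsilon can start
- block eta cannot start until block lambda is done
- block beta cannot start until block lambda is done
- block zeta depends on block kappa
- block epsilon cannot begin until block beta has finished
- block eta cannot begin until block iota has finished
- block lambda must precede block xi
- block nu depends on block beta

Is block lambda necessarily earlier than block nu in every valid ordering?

Chaining the stated constraints: block lambda → block beta → block nu.
Hence block lambda necessarily comes before block nu.

Yes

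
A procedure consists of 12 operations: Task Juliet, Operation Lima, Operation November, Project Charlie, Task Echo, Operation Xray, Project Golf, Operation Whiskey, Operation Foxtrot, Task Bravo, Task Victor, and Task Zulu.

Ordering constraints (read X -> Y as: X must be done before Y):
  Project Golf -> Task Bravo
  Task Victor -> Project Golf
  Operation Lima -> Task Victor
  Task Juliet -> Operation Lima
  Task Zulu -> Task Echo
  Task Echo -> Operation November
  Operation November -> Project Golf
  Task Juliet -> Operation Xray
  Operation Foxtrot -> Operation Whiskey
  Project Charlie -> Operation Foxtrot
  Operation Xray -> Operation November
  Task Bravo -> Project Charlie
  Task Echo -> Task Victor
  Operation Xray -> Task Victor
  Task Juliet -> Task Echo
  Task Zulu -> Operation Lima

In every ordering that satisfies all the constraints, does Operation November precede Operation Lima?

Nothing in the constraints links Operation November and Operation Lima; they are unordered relative to each other.
So Operation November can come before Operation Lima or after — it is not forced.

No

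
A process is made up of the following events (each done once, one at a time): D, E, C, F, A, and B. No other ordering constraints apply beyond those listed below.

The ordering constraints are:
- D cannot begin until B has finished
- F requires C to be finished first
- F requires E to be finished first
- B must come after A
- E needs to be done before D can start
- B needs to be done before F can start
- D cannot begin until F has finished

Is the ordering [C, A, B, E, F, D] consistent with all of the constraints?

Yes

Every stated constraint is respected: C sits at position 1, ahead of F at position 5, and each of the other listed pairs likewise has the predecessor earlier in the sequence.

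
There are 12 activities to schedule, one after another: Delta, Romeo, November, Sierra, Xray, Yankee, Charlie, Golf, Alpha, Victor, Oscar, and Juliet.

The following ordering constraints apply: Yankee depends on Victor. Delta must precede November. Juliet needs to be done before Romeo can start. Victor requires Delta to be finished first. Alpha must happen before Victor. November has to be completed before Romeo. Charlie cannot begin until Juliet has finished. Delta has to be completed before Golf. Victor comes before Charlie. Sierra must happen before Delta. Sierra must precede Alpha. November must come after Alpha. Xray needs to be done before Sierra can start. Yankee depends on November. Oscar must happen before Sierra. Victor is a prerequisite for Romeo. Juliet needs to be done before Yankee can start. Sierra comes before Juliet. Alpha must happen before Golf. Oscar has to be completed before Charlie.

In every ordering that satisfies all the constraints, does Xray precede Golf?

Tracing the constraints gives a chain: Xray → Sierra → Alpha → Golf.
That forces Xray before Golf in every valid schedule.

Yes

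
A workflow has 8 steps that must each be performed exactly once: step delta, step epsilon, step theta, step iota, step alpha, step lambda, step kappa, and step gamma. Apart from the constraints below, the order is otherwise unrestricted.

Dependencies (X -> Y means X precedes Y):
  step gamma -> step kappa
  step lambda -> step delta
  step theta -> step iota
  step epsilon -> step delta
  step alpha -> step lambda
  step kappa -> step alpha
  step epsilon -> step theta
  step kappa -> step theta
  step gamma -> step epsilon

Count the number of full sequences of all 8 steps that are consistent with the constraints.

Step gamma is the only step with nothing required before it, so every ordering starts there.
Counting all ways to extend the partial order to a total order gives 29.

29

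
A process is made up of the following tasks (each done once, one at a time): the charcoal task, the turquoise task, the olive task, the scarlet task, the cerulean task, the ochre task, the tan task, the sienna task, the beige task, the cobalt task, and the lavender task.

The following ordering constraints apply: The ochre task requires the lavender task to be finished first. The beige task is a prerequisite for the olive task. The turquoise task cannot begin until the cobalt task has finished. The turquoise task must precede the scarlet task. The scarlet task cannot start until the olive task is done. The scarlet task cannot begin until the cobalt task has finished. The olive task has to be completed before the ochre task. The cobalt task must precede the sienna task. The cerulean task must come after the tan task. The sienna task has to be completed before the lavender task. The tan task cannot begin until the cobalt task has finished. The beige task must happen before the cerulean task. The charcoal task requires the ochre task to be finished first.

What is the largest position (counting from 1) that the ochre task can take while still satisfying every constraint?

10

The only task forced after the ochre task (directly or by a chain) is the charcoal task.
With 1 mandatory successor out of 11 tasks total, the latest slot for the ochre task is 11−1 = 10, and it's reachable by doing all non-successors before the ochre task.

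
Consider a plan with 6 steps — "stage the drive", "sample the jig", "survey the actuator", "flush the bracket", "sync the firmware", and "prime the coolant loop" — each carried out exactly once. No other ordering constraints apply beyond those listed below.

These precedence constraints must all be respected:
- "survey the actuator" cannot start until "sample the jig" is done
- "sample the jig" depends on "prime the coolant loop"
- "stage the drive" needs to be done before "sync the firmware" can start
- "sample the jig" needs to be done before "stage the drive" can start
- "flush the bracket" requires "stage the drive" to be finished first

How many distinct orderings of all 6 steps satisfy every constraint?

Only "prime the coolant loop" has no prerequisites, so it must go first.
Enumerating by repeatedly choosing an available step (one whose prerequisites are all placed) gives 8 distinct complete orderings.

8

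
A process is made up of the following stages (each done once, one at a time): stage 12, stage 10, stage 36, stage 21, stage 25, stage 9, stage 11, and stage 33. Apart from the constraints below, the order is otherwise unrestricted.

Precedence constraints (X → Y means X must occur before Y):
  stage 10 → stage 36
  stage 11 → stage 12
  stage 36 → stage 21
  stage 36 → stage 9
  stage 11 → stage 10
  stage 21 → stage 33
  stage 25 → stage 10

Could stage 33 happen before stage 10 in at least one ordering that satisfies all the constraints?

The constraints give a chain stage 10 → stage 36 → stage 21 → stage 33, which forces stage 10 before stage 33.
Hence stage 33 can never be scheduled before stage 10.

No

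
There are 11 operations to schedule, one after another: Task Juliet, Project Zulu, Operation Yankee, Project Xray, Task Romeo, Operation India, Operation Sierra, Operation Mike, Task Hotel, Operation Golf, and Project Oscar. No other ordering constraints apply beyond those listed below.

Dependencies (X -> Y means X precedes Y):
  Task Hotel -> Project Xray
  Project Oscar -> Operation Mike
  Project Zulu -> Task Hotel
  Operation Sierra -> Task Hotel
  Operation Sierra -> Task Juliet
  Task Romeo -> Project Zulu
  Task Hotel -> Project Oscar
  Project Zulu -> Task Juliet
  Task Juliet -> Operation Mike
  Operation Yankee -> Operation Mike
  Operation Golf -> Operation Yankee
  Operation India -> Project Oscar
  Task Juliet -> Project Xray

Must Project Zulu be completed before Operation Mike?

Yes

There is a constraint chain Project Zulu → Task Juliet → Operation Mike.
That forces Project Zulu before Operation Mike in every valid schedule.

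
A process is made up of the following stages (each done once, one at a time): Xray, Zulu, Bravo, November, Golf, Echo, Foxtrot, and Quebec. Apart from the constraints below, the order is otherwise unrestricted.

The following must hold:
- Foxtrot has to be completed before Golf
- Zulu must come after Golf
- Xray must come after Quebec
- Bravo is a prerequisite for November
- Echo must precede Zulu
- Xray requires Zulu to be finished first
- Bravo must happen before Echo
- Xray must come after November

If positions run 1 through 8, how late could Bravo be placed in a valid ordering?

4

The stages that are forced after Bravo, directly or by a chain of constraints, are Xray, Zulu, November, Echo. That's 4 stages.
With 4 mandatory successors out of 8 stages total, the latest slot for Bravo is 8−4 = 4, and it's reachable by doing all non-successors before Bravo.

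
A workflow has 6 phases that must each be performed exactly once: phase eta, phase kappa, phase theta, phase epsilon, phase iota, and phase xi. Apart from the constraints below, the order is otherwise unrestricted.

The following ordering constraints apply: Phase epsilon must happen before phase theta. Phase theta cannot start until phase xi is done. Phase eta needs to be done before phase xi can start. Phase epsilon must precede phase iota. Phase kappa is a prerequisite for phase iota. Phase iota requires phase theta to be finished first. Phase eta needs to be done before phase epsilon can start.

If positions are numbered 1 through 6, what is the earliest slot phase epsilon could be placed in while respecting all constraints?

2

Working backwards through the constraints from phase epsilon, its only required predecessor is phase eta.
So at minimum 1 phase comes before phase epsilon, putting phase epsilon no earlier than position 2. That position is achievable by scheduling exactly that predecessor first.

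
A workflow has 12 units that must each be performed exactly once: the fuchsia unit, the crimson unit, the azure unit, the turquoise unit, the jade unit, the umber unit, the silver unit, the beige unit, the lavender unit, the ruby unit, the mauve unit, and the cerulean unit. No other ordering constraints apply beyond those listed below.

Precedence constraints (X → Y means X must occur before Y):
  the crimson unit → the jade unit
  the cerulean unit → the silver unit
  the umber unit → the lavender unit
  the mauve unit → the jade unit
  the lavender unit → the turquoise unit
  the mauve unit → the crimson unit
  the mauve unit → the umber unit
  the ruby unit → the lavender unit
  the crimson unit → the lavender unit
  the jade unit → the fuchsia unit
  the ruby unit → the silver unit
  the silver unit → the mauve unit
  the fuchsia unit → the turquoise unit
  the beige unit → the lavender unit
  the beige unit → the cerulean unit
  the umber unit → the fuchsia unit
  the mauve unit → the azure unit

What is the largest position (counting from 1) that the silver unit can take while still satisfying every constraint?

4

The units that are forced after the silver unit, directly or by a chain of constraints, are the fuchsia unit, the crimson unit, the azure unit, the turquoise unit, the jade unit, the umber unit, the lavender unit, the mauve unit. That's 8 units.
With 8 mandatory successors out of 12 units total, the latest slot for the silver unit is 12−8 = 4, and it's reachable by doing all non-successors before the silver unit.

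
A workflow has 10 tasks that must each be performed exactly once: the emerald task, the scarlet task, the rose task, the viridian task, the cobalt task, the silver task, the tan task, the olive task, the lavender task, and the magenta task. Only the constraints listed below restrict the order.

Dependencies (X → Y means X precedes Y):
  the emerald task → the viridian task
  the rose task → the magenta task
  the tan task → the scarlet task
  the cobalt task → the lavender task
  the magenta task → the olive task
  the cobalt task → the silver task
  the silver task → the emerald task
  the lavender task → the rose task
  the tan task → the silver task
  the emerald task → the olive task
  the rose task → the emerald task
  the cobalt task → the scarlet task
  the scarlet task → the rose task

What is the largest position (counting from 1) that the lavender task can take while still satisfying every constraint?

Following every chain forward from the lavender task, the tasks that must come later are the emerald task, the rose task, the viridian task, the olive task, the magenta task — 5 of them.
With 5 mandatory successors out of 10 tasks total, the latest slot for the lavender task is 10−5 = 5, and it's reachable by doing all non-successors before the lavender task.

5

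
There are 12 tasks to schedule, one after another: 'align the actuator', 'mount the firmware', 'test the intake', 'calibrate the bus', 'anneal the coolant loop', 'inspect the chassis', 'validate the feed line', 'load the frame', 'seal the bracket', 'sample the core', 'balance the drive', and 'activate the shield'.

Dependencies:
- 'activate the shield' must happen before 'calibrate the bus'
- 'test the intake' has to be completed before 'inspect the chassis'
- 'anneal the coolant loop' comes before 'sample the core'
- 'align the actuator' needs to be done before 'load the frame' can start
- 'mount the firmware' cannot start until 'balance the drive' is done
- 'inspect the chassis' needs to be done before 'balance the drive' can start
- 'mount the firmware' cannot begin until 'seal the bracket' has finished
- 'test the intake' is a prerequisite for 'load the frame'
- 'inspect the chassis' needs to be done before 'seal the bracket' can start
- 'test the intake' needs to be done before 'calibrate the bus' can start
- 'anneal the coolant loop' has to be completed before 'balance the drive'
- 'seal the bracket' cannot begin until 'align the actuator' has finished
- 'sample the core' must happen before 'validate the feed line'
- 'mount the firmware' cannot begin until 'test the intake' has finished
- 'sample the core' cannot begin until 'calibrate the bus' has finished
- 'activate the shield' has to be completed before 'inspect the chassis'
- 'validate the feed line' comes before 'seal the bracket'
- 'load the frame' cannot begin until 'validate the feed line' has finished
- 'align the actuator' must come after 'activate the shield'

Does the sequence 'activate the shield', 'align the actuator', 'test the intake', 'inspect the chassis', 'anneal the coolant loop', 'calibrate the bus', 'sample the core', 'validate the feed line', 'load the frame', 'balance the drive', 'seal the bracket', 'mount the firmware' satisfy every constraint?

Every stated constraint is respected: 'test the intake' sits at position 3, ahead of 'mount the firmware' at position 12, and each of the other listed pairs likewise has the predecessor earlier in the sequence.

Yes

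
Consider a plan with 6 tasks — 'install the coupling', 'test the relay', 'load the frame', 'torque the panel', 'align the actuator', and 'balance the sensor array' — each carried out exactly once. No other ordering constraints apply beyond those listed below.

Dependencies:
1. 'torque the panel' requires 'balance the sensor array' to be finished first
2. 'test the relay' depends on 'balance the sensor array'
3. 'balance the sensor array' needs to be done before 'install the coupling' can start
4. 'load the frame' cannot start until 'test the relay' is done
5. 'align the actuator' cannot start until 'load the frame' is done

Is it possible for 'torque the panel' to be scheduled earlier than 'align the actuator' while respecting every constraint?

Yes

The constraints leave 'torque the panel' and 'align the actuator' unordered relative to each other; nothing requires 'align the actuator' earlier.
So a valid ordering placing 'torque the panel' earlier than 'align the actuator' exists.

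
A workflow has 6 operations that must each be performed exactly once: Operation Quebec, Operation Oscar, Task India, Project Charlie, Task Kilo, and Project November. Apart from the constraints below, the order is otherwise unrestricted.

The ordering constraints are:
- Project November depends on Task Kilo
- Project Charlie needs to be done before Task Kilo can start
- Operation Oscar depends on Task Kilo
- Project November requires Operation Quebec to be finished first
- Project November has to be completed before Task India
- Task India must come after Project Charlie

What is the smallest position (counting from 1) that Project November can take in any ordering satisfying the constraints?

4

Working backwards through the constraints from Project November, its full set of required predecessors is Operation Quebec, Project Charlie, Task Kilo — 3 of them.
So at minimum 3 operations come before Project November, putting Project November no earlier than position 4. That position is achievable by scheduling exactly those predecessors first.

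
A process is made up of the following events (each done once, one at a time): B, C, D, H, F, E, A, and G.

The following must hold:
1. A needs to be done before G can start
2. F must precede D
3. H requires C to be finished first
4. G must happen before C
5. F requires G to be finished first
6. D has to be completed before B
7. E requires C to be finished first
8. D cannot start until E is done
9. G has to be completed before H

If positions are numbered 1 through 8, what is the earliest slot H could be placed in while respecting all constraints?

Every event that must precede H has to come before it. Tracing all chains that end at H, those events are: C, A, G — 3 in total.
With 3 mandatory predecessors, the earliest H can sit is position 3+1 = 4, and placing just those 3 first achieves it.

4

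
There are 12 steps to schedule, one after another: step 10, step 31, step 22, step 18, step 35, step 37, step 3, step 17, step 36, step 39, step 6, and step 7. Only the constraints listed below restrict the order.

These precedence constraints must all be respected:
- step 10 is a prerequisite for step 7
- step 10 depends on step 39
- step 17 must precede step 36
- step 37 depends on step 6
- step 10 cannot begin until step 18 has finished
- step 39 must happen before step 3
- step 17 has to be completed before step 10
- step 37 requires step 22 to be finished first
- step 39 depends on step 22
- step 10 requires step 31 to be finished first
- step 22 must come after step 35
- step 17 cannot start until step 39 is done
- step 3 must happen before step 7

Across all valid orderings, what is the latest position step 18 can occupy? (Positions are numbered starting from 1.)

10

The steps that are forced after step 18, directly or by a chain of constraints, are step 10, step 7. That's 2 steps.
With 2 mandatory successors out of 12 steps total, the latest slot for step 18 is 12−2 = 10, and it's reachable by doing all non-successors before step 18.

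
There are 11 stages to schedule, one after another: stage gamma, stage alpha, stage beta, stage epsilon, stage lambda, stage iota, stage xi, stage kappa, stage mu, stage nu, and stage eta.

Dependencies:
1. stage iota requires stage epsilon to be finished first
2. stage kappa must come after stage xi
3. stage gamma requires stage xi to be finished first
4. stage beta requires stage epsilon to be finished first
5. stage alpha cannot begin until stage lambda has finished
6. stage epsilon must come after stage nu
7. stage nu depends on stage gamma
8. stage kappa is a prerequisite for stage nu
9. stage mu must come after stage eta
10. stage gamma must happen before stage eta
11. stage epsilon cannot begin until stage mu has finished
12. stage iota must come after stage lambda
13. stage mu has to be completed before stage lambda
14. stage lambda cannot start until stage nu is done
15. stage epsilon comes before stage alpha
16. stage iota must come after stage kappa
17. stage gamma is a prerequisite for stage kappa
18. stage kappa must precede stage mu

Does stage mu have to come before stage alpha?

Yes

Chaining the stated constraints: stage mu → stage epsilon → stage alpha.
That forces stage mu before stage alpha in every valid schedule.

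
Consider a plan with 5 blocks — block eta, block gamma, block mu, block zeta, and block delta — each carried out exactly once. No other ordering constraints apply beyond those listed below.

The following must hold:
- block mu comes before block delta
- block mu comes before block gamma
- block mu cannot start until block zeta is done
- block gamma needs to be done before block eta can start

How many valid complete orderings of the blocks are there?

3

Only block zeta has no prerequisites, so it must go first.
Enumerating by repeatedly choosing an available block (one whose prerequisites are all placed) gives 3 distinct complete orderings.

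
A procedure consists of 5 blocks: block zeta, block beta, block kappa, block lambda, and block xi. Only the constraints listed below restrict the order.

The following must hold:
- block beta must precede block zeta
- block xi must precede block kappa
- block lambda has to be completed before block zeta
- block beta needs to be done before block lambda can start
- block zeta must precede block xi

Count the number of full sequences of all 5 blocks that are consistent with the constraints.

1

Block beta is the only block with nothing required before it, so every ordering starts there.
Every block is then forced in turn, so only 1 complete ordering is consistent with the constraints.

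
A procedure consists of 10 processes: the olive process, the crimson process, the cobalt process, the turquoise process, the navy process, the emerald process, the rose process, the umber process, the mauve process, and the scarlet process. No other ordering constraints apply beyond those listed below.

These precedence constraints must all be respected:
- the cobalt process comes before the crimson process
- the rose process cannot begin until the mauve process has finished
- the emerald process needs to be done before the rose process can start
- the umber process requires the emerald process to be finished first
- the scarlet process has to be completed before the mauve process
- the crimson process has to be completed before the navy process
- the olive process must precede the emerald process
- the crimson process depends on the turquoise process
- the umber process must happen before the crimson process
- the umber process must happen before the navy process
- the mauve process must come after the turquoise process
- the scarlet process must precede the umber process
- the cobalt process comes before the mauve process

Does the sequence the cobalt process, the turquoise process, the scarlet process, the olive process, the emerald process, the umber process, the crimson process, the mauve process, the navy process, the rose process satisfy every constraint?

Going through the constraints one by one, each required predecessor appears earlier in the sequence than its dependent — e.g. the cobalt process (position 1) is before the mauve process (position 8), as required.

Yes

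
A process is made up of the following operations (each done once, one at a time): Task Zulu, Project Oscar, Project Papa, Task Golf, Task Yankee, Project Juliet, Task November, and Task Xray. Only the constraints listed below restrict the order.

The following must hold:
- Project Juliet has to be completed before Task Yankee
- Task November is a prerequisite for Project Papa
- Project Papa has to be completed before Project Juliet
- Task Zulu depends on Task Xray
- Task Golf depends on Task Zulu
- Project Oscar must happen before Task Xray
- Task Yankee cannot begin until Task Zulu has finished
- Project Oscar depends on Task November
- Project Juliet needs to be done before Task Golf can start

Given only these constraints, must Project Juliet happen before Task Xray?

Nothing in the constraints links Project Juliet and Task Xray; they are unordered relative to each other.
There exist valid orderings with Task Xray before Project Juliet, so Project Juliet is not required to come first.

No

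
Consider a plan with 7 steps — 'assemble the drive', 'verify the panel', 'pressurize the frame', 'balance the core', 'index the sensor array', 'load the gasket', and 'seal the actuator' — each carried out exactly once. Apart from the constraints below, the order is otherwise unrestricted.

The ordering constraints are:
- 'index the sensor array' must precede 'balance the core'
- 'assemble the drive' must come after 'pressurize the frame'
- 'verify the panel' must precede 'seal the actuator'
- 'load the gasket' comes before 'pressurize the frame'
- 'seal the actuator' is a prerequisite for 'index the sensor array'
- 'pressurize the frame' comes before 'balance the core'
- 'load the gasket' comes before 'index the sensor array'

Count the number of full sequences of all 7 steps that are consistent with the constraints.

2 steps have no prerequisites ('verify the panel', 'load the gasket'), so any of them could come first.
Systematically extending each partial ordering one step at a time and counting, there are 28 complete orderings.

28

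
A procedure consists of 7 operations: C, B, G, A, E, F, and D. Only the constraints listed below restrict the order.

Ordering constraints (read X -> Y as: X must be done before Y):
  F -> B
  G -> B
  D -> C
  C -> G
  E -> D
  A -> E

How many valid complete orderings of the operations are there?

2 operations have no prerequisites (A, F), so any of them could come first.
Enumerating by repeatedly choosing an available operation (one whose prerequisites are all placed) gives 6 distinct complete orderings.

6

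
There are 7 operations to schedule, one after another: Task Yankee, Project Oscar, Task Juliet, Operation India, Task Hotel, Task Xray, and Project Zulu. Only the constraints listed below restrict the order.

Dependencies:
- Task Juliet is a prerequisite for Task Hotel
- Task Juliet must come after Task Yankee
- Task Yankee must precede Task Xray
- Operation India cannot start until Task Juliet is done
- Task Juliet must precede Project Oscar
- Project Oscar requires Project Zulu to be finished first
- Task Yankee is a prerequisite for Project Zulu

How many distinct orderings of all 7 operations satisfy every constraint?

Task Yankee is the only operation with nothing required before it, so every ordering starts there.
Counting all ways to extend the partial order to a total order gives 108.

108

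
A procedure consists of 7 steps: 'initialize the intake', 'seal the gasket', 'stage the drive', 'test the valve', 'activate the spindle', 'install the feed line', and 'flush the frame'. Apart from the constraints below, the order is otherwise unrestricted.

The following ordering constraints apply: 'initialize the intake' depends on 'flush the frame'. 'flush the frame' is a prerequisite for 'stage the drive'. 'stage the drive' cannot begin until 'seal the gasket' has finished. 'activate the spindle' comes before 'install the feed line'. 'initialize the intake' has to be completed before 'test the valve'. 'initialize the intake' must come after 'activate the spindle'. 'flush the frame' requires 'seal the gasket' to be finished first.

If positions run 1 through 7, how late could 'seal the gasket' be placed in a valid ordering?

The steps that are forced after 'seal the gasket', directly or by a chain of constraints, are 'initialize the intake', 'stage the drive', 'test the valve', 'flush the frame'. That's 4 steps.
With 4 mandatory successors out of 7 steps total, the latest slot for 'seal the gasket' is 7−4 = 3, and it's reachable by doing all non-successors before 'seal the gasket'.

3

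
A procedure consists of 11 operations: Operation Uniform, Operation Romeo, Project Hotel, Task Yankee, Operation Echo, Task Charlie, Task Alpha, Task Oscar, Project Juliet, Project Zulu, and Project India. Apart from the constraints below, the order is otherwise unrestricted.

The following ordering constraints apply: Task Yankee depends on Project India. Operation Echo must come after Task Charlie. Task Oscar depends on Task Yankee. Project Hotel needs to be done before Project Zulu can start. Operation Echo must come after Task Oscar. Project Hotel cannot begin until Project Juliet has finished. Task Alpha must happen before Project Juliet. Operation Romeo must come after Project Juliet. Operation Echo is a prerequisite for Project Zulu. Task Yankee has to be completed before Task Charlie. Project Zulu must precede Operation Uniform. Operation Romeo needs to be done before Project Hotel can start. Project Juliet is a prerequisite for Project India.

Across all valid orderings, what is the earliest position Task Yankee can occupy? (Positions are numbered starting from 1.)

The operations that are forced before Task Yankee, directly or transitively, are Task Alpha, Project Juliet, Project India. That's 3 operations.
So at minimum 3 operations come before Task Yankee, putting Task Yankee no earlier than position 4. That position is achievable by scheduling exactly those predecessors first.

4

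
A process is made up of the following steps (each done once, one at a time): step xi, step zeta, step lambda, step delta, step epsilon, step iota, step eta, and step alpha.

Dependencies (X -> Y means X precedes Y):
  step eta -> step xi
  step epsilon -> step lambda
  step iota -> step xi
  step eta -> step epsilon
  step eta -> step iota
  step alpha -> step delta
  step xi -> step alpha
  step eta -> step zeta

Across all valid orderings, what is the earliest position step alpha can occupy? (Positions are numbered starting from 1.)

The steps that are forced before step alpha, directly or transitively, are step xi, step iota, step eta. That's 3 steps.
So at minimum 3 steps come before step alpha, putting step alpha no earlier than position 4. That position is achievable by scheduling exactly those predecessors first.

4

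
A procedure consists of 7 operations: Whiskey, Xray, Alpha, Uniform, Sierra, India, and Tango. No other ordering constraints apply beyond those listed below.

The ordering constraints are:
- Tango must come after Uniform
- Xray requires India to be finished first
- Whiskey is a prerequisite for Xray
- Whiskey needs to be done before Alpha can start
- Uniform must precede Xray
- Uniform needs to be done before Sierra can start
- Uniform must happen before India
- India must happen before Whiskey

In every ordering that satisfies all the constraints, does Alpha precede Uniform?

No

The constraints actually force Uniform before Alpha (via Uniform → India → Whiskey → Alpha), not the other way around.
So Alpha does not have to come before Uniform — it cannot.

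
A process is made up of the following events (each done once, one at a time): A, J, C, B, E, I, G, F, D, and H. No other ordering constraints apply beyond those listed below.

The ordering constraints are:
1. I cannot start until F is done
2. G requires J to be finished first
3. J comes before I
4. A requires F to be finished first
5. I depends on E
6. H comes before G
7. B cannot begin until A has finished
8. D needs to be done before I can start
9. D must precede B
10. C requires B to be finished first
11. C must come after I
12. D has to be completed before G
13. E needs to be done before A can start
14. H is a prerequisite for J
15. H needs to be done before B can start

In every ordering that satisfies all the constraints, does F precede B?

Yes

Following the dependencies: F → A → B.
So F must precede B in any valid ordering.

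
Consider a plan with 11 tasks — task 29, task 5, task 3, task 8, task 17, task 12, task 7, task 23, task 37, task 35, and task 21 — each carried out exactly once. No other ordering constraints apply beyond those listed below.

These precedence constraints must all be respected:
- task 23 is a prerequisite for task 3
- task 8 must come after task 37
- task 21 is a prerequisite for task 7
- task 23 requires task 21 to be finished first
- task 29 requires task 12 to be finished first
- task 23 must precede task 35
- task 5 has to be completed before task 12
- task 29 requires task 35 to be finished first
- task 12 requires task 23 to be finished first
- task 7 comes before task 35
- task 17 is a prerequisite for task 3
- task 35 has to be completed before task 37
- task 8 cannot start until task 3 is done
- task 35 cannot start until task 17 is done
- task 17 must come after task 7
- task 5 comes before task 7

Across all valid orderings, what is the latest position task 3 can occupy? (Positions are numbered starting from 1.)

The only task forced after task 3 (directly or by a chain) is task 8.
With 1 mandatory successor out of 11 tasks total, the latest slot for task 3 is 11−1 = 10, and it's reachable by doing all non-successors before task 3.

10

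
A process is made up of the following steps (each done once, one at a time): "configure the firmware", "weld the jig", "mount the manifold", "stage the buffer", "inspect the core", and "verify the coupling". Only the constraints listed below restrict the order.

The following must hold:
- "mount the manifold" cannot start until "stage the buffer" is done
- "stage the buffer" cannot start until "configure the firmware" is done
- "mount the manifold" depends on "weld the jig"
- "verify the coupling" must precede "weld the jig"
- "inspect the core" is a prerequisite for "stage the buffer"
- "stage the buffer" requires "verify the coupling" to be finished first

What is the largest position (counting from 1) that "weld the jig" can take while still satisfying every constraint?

The only step forced after "weld the jig" (directly or by a chain) is "mount the manifold".
With 1 mandatory successor out of 6 steps total, the latest slot for "weld the jig" is 6−1 = 5, and it's reachable by doing all non-successors before "weld the jig".

5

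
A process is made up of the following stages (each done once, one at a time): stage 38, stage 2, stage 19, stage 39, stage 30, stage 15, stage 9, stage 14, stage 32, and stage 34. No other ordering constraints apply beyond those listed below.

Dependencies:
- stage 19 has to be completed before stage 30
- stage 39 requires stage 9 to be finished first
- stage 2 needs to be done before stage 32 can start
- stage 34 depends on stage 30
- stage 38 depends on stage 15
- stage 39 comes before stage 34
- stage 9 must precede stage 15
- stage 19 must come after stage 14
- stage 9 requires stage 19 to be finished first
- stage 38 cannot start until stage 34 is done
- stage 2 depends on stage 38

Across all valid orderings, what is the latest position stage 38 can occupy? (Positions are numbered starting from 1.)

8

The stages that are forced after stage 38, directly or by a chain of constraints, are stage 2, stage 32. That's 2 stages.
With 2 mandatory successors out of 10 stages total, the latest slot for stage 38 is 10−2 = 8, and it's reachable by doing all non-successors before stage 38.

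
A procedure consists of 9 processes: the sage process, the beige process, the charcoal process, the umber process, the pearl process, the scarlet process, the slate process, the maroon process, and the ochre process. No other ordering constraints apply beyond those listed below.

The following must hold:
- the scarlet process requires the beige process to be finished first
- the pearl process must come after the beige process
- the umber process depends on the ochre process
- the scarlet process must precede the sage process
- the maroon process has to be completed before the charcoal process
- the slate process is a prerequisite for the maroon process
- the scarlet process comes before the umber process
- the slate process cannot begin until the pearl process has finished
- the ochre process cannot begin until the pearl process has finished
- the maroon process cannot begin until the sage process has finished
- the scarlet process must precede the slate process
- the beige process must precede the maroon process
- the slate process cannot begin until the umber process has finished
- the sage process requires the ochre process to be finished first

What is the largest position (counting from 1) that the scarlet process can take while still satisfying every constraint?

4

Every process that must follow the scarlet process has to come after it. Tracing all chains starting from the scarlet process, those processes are: the sage process, the charcoal process, the umber process, the slate process, the maroon process — 5 in total.
With 5 mandatory successors out of 9 processes total, the latest slot for the scarlet process is 9−5 = 4, and it's reachable by doing all non-successors before the scarlet process.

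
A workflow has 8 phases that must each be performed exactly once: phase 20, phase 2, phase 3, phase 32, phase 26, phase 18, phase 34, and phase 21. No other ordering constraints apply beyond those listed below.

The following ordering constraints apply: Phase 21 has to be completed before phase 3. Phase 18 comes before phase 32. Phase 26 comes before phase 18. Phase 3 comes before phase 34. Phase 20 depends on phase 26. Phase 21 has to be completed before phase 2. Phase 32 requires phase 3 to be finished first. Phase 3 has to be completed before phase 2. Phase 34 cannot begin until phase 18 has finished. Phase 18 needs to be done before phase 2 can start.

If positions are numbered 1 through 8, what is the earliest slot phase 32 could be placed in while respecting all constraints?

Working backwards through the constraints from phase 32, its full set of required predecessors is phase 3, phase 26, phase 18, phase 21 — 4 of them.
So at minimum 4 phases come before phase 32, putting phase 32 no earlier than position 5. That position is achievable by scheduling exactly those predecessors first.

5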